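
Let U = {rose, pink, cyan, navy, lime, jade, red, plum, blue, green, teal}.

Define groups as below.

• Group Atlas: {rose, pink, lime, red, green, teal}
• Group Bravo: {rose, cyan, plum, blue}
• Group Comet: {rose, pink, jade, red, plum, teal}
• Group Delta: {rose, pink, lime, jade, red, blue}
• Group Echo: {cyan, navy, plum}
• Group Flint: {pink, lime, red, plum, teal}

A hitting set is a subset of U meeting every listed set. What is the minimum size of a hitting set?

Take H = {rose, plum}. Each listed group contains at least one of these, so H is a hitting set of size 2.
The groups Atlas, Echo are pairwise disjoint, so any hitting set needs a separate element for each — at least 2. Hence 2 is optimal.

2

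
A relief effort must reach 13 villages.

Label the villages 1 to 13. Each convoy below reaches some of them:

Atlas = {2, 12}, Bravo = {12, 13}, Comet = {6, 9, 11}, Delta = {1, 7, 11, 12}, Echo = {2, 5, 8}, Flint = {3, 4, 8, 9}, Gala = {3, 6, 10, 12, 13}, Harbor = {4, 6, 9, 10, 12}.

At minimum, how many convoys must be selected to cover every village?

4

Delta and Echo and Flint and Gala together: Delta ∪ Echo ∪ Flint ∪ Gala = {1, 2, 3, 4, 5, 6, 7, 8, 9, 10, 11, 12, 13} — every village is covered.
Only Delta contains 1, so Delta is forced; the remaining 9 villages need at least 3 more convoys (each remaining convoy adds at most 4) — so at least 4 convoys are needed, and 4 is optimal.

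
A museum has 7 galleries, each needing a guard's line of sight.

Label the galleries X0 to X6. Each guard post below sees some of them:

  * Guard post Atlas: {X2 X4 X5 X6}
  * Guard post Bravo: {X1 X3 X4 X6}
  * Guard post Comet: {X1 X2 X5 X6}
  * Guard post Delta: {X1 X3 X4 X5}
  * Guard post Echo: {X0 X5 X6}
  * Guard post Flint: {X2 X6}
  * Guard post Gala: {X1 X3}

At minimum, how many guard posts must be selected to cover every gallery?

Take {Atlas, Echo, Gala}. Their union is {X0, X1, X2, X3, X4, X5, X6}, which is all 7 galleries.
Only Echo contains X0, so Echo is forced; the remaining 4 galleries need at least 2 more guard posts (each remaining guard post adds at most 3) — so at least 3 guard posts are needed, and 3 is optimal.

3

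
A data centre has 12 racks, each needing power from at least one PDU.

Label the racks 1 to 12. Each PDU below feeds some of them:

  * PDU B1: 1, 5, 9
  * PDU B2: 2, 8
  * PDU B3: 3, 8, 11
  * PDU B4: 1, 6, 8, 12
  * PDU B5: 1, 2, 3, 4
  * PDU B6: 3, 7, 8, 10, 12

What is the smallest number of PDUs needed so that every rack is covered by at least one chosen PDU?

B1 and B3 and B4 and B5 and B6 together: B1 ∪ B3 ∪ B4 ∪ B5 ∪ B6 = {1, 2, 3, 4, 5, 6, 7, 8, 9, 10, 11, 12} — every rack is covered.
No 4 of the 6 PDUs cover everything (all 15 combinations miss at least one rack), so 5 is optimal.

5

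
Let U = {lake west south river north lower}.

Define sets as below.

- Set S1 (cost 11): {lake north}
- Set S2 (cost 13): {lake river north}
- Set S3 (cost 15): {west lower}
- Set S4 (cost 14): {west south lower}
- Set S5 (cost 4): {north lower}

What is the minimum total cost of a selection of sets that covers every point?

27

S2, S4 together cover every point (S2 ∪ S4 = {lake, west, south, river, north, lower}); total cost 13 + 14 = 27.
The greedy pick S5, S2, S4 costs 31; no covering selection beats 27.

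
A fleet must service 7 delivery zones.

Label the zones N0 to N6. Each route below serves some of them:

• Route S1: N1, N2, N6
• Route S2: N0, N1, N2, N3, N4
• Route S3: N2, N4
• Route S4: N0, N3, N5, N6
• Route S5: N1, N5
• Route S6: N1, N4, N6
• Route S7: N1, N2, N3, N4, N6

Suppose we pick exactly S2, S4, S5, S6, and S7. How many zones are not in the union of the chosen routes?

0

Union of S2, S4, S5, S6, S7 = {N0, N1, N2, N3, N4, N5, N6} — that's every zone, so 0 are uncovered.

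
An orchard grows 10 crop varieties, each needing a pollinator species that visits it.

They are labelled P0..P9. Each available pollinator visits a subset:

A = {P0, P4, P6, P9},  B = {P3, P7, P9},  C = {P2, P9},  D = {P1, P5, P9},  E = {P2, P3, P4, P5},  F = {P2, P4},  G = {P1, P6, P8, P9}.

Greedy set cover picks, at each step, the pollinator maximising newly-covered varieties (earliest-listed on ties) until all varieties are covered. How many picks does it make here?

4

Greedy: pick A (covers 4 new) → pick E (covers 3 new) → pick G (covers 2 new) → pick B (covers 1 new). Total picks: 4.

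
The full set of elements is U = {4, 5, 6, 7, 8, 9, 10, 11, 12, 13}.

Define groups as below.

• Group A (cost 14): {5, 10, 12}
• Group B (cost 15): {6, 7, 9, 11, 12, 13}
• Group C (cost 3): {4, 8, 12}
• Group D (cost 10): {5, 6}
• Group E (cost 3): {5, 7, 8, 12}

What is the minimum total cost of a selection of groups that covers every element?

A, B, C together cover every element (A ∪ B ∪ C = {4, 5, 6, 7, 8, 9, 10, 11, 12, 13}); total cost 14 + 15 + 3 = 32.
The greedy pick E, C, B, A costs 35; no covering selection beats 32.

32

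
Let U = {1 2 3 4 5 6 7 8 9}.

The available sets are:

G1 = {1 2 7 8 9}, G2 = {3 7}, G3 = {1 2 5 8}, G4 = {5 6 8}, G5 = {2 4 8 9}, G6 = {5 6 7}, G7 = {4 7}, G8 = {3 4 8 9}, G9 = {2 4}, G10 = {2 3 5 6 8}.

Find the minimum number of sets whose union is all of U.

Take {G1, G5, G10}. Their union is {1, 2, 3, 4, 5, 6, 7, 8, 9}, which is all 9 items.
No 2 of the 10 sets cover everything (all 45 combinations miss at least one item), so 3 is optimal.

3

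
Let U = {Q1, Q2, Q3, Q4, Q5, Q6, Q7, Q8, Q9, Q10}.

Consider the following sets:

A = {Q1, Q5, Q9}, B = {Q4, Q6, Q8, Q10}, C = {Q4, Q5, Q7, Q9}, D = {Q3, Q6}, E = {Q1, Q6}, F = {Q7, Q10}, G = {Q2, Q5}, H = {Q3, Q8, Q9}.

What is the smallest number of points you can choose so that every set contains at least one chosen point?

4

Take T = {Q5, Q6, Q8, Q10}. Each listed set contains at least one of these, so T is a hitting set of size 4.
The sets E, F, G, H are pairwise disjoint, so any hitting set needs a separate point for each — at least 4. Hence 4 is optimal.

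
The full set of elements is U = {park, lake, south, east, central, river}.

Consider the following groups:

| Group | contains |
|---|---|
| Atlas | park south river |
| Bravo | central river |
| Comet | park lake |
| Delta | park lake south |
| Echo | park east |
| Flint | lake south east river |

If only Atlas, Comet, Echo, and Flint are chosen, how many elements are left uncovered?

Union of Atlas, Comet, Echo, Flint = {park, lake, south, east, river}.
Not covered: central — 1 element.

1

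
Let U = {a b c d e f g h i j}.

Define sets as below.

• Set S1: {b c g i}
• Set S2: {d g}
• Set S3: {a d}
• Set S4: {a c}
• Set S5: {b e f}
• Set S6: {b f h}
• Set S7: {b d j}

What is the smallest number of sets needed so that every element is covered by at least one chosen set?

S1 and S4 and S5 and S6 and S7 together: S1 ∪ S4 ∪ S5 ∪ S6 ∪ S7 = {a, b, c, d, e, f, g, h, i, j} — every element is covered.
No 4 of the 7 sets cover everything (all 35 combinations miss at least one element), so 5 is optimal.

5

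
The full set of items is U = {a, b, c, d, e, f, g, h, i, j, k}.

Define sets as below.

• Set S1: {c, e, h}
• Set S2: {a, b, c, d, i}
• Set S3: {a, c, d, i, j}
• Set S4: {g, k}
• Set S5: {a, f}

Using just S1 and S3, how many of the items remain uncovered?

4

Union of S1, S3 = {a, c, d, e, h, i, j}.
Not covered: b, f, g, k — 4 items.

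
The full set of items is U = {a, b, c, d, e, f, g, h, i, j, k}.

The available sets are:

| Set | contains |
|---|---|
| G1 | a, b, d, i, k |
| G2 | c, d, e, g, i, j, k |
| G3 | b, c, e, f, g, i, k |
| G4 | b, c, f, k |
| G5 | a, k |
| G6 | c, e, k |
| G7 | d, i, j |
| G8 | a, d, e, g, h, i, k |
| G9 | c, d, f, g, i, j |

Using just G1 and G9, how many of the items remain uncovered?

Union of G1, G9 = {a, b, c, d, f, g, i, j, k}.
Not covered: e, h — 2 items.

2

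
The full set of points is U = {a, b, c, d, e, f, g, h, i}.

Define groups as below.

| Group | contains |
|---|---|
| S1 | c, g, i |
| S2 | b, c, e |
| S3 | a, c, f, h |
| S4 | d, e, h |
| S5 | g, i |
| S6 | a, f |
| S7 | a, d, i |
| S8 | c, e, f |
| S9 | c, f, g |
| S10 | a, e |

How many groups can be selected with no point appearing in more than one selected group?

S2, S5, S6 are pairwise disjoint (S2={b,c,e}; S5={g,i}; S6={a,f}).
Every remaining group overlaps one of these, and no 4 of the listed groups are pairwise disjoint, so 3 is the maximum.

3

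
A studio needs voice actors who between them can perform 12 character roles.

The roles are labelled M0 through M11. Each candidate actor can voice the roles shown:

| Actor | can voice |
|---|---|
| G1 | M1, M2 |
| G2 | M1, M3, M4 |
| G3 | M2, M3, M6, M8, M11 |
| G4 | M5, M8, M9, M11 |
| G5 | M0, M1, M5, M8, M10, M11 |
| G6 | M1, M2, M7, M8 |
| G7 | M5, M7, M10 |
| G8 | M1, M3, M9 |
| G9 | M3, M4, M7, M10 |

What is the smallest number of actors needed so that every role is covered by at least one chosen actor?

Take {G3, G5, G8, G9}. Their union is {M0, M1, M2, M3, M4, M5, M6, M7, M8, M9, M10, M11}, which is all 12 roles.
No 3 of the 9 actors cover everything (all 84 combinations miss at least one role), so 4 is optimal.

4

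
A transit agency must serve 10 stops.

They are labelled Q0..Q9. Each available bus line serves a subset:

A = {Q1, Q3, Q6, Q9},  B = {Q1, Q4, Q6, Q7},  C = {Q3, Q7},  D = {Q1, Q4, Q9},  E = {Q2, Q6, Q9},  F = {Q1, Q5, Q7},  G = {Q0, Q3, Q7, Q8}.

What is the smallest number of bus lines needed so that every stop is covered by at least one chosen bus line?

Take {B, E, F, G}. Their union is {Q0, Q1, Q2, Q3, Q4, Q5, Q6, Q7, Q8, Q9}, which is all 10 stops.
Only F contains Q5, so F is forced; the remaining 7 stops need at least 3 more bus lines (each remaining bus line adds at most 3) — so at least 4 bus lines are needed, and 4 is optimal.

4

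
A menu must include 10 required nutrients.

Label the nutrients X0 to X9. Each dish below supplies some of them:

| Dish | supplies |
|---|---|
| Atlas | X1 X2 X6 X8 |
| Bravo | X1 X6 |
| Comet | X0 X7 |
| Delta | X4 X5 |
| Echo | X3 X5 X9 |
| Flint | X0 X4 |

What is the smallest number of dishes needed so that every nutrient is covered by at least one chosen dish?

4

Take {Atlas, Comet, Delta, Echo}. Their union is {X0, X1, X2, X3, X4, X5, X6, X7, X8, X9}, which is all 10 nutrients.
No 3 of the 6 dishes cover everything (all 20 combinations miss at least one nutrient), so 4 is optimal.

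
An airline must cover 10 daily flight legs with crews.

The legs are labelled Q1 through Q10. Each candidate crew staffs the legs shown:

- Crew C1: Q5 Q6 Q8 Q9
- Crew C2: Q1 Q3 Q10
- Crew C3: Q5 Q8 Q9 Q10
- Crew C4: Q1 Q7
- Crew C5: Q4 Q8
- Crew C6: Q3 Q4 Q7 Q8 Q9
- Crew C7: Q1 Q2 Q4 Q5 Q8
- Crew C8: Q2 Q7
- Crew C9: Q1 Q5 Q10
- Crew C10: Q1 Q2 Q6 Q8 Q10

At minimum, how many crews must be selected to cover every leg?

Take {C6, C9, C10}. Their union is {Q1, Q2, Q3, Q4, Q5, Q6, Q7, Q8, Q9, Q10}, which is all 10 legs.
No 2 of the 10 crews cover everything (all 45 combinations miss at least one leg), so 3 is optimal.

3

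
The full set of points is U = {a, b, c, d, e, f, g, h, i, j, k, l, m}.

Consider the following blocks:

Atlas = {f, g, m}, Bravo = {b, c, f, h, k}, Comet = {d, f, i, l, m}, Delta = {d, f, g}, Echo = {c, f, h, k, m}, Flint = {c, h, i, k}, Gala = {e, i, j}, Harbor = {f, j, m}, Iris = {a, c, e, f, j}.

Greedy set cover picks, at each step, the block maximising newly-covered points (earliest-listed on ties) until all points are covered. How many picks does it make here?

4

Greedy: pick Bravo (covers 5 new) → pick Comet (covers 4 new) → pick Iris (covers 3 new) → pick Atlas (covers 1 new). Total picks: 4.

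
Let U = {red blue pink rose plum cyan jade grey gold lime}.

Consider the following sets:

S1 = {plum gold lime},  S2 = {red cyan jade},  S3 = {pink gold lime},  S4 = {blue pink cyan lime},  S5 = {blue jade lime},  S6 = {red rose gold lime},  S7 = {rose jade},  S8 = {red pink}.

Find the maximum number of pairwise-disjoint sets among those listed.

S1, S7, S8 are pairwise disjoint (S1={plum,gold,lime}; S7={rose,jade}; S8={red,pink}).
Every remaining set overlaps one of these, and no 4 of the listed sets are pairwise disjoint, so 3 is the maximum.

3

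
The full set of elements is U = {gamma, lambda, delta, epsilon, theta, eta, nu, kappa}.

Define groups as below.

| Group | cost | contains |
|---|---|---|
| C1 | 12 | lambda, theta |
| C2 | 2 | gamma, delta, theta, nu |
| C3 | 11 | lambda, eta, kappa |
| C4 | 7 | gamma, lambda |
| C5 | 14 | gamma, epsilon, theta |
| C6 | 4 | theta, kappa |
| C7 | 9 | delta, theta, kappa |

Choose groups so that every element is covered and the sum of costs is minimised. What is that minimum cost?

C2, C3, C5 together cover every element (C2 ∪ C3 ∪ C5 = {gamma, lambda, delta, epsilon, theta, eta, nu, kappa}); total cost 2 + 11 + 14 = 27.
No covering selection has total cost below 27.

27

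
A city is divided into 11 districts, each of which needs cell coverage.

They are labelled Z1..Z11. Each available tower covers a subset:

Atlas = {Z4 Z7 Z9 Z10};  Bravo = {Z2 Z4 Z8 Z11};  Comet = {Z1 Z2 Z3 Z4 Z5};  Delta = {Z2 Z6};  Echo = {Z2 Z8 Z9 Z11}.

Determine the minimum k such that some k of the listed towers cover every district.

Atlas and Bravo and Comet and Delta together: Atlas ∪ Bravo ∪ Comet ∪ Delta = {Z1, Z2, Z3, Z4, Z5, Z6, Z7, Z8, Z9, Z10, Z11} — every district is covered.
Only Delta contains Z6, so Delta is forced; the remaining 9 districts need at least 3 more towers (each remaining tower adds at most 4) — so at least 4 towers are needed, and 4 is optimal.

4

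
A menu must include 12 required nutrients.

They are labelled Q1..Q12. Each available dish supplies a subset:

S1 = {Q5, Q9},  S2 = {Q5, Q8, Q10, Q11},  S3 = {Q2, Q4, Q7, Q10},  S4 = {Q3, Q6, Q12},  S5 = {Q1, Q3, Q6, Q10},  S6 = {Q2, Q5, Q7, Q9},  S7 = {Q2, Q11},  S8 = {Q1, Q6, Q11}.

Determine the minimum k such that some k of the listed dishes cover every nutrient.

5

Take {S2, S3, S4, S6, S8}. Their union is {Q1, Q2, Q3, Q4, Q5, Q6, Q7, Q8, Q9, Q10, Q11, Q12}, which is all 12 nutrients.
No 4 of the 8 dishes cover everything (all 70 combinations miss at least one nutrient), so 5 is optimal.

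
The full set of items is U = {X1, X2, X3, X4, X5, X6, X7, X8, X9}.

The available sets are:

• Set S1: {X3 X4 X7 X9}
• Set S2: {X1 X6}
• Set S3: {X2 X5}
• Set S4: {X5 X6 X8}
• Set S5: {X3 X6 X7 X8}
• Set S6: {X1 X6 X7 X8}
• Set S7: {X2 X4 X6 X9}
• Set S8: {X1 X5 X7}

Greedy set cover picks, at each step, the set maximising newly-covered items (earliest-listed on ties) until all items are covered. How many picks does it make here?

4

Greedy: pick S1 (covers 4 new) → pick S4 (covers 3 new) → pick S2 (covers 1 new) → pick S3 (covers 1 new). Total picks: 4.
(The true minimum cover uses only 3 sets, so greedy is not optimal here.)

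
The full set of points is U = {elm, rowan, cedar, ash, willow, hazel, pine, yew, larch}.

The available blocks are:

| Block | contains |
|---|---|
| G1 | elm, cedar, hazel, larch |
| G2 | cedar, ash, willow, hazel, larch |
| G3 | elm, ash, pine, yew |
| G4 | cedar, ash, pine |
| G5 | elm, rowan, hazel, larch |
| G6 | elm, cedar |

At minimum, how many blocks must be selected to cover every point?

3

G2, G3, and G5 cover everything between them: the union {elm, rowan, cedar, ash, willow, hazel, pine, yew, larch} is all of U.
Only G5 contains rowan, so G5 is forced; the remaining 5 points need at least 2 more blocks (each remaining block adds at most 3) — so at least 3 blocks are needed, and 3 is optimal.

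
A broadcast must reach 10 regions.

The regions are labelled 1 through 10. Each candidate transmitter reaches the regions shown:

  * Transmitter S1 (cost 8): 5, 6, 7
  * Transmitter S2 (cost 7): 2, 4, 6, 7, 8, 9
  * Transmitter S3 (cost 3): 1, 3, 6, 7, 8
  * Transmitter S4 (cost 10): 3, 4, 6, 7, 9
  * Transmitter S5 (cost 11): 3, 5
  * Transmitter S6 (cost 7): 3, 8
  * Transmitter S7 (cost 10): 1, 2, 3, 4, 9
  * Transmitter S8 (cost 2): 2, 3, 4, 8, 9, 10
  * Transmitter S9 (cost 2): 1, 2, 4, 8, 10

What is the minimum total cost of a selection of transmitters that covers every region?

S1, S8, S9 together cover every region (S1 ∪ S8 ∪ S9 = {1, 2, 3, 4, 5, 6, 7, 8, 9, 10}); total cost 8 + 2 + 2 = 12.
The greedy pick S8, S3, S1 costs 13; no covering selection beats 12.

12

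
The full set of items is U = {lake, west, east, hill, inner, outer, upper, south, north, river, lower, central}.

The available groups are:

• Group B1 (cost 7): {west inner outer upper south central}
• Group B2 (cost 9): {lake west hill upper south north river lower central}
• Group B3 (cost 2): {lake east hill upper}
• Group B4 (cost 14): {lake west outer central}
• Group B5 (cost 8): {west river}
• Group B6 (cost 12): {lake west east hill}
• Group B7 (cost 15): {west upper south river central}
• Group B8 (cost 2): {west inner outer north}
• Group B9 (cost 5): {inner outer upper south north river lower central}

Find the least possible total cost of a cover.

B3, B8, B9 together cover every item (B3 ∪ B8 ∪ B9 = {lake, west, east, hill, inner, outer, upper, south, north, river, lower, central}); total cost 2 + 2 + 5 = 9.
No covering selection has total cost below 9.

9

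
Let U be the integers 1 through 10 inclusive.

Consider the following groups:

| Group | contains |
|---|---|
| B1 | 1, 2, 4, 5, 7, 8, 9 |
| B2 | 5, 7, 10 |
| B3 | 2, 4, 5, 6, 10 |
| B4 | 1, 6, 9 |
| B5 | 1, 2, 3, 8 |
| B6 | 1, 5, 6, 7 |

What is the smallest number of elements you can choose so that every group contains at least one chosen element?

2

H = {1, 10} meets every group (each contains at least one member of H), and |H| = 2.
The groups B2, B4 are pairwise disjoint, so any hitting set needs a separate element for each — at least 2. Hence 2 is optimal.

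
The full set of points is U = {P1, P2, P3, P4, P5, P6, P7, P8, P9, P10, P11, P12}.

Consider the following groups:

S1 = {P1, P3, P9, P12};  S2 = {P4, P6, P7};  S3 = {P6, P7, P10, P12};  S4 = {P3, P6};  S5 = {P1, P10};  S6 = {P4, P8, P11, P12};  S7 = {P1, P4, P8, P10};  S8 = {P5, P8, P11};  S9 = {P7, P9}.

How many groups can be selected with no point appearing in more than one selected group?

4

S4, S5, S6, S9 are pairwise disjoint (S4={P3,P6}; S5={P1,P10}; S6={P4,P8,P11,P12}; S9={P7,P9}).
Every remaining group overlaps one of these, and no 5 of the listed groups are pairwise disjoint, so 4 is the maximum.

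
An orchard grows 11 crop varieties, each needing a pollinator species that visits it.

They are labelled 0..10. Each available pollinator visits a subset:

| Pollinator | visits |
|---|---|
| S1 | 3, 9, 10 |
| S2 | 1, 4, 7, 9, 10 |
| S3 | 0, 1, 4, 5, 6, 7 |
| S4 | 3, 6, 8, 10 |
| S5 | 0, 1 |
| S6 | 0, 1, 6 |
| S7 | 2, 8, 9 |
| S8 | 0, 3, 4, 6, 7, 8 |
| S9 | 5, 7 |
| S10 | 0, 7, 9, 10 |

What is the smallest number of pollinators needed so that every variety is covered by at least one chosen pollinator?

S1 and S3 and S7 together: S1 ∪ S3 ∪ S7 = {0, 1, 2, 3, 4, 5, 6, 7, 8, 9, 10} — every variety is covered.
Only S7 contains 2, so S7 is forced; the remaining 8 varieties need at least 2 more pollinators (each remaining pollinator adds at most 6) — so at least 3 pollinators are needed, and 3 is optimal.

3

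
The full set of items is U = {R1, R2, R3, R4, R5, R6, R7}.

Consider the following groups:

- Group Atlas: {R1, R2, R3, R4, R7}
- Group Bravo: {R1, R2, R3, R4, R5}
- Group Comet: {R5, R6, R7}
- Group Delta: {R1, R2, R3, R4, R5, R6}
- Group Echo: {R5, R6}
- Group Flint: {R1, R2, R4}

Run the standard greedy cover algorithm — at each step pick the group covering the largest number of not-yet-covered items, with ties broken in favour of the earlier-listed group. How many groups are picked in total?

2

Greedy: pick Delta (covers 6 new) → pick Atlas (covers 1 new). Total picks: 2.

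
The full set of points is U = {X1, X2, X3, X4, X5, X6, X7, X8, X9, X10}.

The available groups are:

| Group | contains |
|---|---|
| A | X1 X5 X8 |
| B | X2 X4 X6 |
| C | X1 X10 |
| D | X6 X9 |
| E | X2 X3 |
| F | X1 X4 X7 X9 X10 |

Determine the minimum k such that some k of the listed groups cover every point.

A, B, E, and F cover everything between them: the union {X1, X2, X3, X4, X5, X6, X7, X8, X9, X10} is all of U.
Only F contains X7, so F is forced; the remaining 5 points need at least 3 more groups (each remaining group adds at most 2) — so at least 4 groups are needed, and 4 is optimal.

4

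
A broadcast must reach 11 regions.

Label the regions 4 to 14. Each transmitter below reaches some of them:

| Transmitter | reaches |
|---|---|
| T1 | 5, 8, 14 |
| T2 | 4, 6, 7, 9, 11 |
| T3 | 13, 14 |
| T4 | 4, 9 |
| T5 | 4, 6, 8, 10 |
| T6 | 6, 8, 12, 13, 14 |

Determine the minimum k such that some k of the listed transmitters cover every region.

T1 and T2 and T5 and T6 together: T1 ∪ T2 ∪ T5 ∪ T6 = {4, 5, 6, 7, 8, 9, 10, 11, 12, 13, 14} — every region is covered.
Only T5 contains 10, so T5 is forced; the remaining 7 regions need at least 3 more transmitters (each remaining transmitter adds at most 3) — so at least 4 transmitters are needed, and 4 is optimal.

4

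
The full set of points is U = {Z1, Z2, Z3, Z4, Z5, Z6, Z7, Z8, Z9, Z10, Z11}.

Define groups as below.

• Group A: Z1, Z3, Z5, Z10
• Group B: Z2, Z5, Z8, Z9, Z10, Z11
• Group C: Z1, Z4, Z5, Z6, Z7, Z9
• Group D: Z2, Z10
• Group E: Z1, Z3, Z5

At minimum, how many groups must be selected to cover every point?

A and B and C together: A ∪ B ∪ C = {Z1, Z2, Z3, Z4, Z5, Z6, Z7, Z8, Z9, Z10, Z11} — every point is covered.
Only C contains Z4, so C is forced; the remaining 5 points need at least 2 more groups (each remaining group adds at most 4) — so at least 3 groups are needed, and 3 is optimal.

3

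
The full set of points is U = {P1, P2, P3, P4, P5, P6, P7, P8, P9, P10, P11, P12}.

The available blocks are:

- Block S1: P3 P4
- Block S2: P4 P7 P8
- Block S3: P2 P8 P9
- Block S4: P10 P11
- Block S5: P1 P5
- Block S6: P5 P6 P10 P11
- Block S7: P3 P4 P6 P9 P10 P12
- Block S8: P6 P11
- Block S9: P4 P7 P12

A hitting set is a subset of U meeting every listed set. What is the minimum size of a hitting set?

4

H = {P1, P4, P8, P11} meets every block (each contains at least one member of H), and |H| = 4.
The blocks S1, S3, S4, S5 are pairwise disjoint, so any hitting set needs a separate point for each — at least 4. Hence 4 is optimal.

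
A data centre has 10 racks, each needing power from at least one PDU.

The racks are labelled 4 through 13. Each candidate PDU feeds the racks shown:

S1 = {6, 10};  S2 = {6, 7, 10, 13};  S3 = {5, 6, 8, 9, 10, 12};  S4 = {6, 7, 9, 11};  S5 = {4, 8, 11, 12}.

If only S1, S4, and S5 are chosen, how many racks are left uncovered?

Union of S1, S4, S5 = {4, 6, 7, 8, 9, 10, 11, 12}.
Not covered: 5, 13 — 2 racks.

2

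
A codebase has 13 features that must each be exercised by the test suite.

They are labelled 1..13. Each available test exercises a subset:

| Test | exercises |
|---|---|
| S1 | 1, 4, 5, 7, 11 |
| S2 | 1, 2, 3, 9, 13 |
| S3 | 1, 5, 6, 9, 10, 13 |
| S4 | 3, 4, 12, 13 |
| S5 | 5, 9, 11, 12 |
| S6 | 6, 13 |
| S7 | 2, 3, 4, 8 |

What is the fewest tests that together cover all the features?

S1 and S3 and S4 and S7 together: S1 ∪ S3 ∪ S4 ∪ S7 = {1, 2, 3, 4, 5, 6, 7, 8, 9, 10, 11, 12, 13} — every feature is covered.
No 3 of the 7 tests cover everything (all 35 combinations miss at least one feature), so 4 is optimal.

4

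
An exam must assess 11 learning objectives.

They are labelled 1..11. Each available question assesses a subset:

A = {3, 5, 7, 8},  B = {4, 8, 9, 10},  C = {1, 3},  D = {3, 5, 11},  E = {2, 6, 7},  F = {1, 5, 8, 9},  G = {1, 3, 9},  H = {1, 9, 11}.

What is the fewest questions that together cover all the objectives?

Take {B, C, D, E}. Their union is {1, 2, 3, 4, 5, 6, 7, 8, 9, 10, 11}, which is all 11 objectives.
Only B contains 4, so B is forced; the remaining 7 objectives need at least 3 more questions (each remaining question adds at most 3) — so at least 4 questions are needed, and 4 is optimal.

4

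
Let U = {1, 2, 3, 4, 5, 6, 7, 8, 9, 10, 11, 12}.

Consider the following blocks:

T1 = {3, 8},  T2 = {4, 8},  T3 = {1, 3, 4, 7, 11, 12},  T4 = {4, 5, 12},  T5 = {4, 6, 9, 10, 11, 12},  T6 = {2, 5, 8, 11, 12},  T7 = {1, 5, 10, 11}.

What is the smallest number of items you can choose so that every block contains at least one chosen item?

H = {1, 4, 8} meets every block (each contains at least one member of H), and |H| = 3.
No choice of 2 items meets every block, so 3 is the minimum.

3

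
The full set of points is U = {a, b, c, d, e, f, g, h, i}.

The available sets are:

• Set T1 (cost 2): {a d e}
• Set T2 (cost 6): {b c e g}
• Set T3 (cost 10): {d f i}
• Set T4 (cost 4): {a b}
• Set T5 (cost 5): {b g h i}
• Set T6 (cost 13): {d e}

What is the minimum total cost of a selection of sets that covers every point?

23

T1, T2, T3, T5 together cover every point (T1 ∪ T2 ∪ T3 ∪ T5 = {a, b, c, d, e, f, g, h, i}); total cost 2 + 6 + 10 + 5 = 23.
No covering selection has total cost below 23.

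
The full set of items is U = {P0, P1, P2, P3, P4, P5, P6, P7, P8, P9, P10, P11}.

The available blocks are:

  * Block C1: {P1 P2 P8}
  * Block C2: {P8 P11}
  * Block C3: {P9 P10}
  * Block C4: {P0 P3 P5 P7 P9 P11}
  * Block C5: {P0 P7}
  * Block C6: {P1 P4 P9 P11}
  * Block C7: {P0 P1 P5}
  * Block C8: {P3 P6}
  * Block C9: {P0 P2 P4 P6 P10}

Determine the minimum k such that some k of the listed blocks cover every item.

C1, C4, and C9 cover everything between them: the union {P0, P1, P2, P3, P4, P5, P6, P7, P8, P9, P10, P11} is all of U.
No 2 of the 9 blocks cover everything (all 36 combinations miss at least one item), so 3 is optimal.

3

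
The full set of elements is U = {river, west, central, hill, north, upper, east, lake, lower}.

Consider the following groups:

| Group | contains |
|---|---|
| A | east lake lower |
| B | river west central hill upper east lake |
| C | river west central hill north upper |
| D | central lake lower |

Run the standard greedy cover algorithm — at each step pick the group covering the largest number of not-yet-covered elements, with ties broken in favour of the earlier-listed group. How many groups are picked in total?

3

Greedy: pick B (covers 7 new) → pick A (covers 1 new) → pick C (covers 1 new). Total picks: 3.
(The true minimum cover uses only 2 groups, so greedy is not optimal here.)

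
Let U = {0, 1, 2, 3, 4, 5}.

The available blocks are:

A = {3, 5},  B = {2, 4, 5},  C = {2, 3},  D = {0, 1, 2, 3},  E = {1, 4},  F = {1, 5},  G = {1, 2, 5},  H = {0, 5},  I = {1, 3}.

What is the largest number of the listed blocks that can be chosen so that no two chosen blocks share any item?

C, E, H are pairwise disjoint (C={2,3}; E={1,4}; H={0,5}).
Every remaining block overlaps one of these, and no 4 of the listed blocks are pairwise disjoint, so 3 is the maximum.

3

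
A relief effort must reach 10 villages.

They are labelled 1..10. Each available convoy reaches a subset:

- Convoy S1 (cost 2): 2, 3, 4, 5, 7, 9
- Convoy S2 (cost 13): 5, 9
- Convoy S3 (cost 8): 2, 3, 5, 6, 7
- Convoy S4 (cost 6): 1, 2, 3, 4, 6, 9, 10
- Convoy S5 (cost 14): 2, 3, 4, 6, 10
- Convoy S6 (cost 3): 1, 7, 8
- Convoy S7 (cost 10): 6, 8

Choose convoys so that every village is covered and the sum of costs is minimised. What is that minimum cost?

11

S1, S4, S6 together cover every village (S1 ∪ S4 ∪ S6 = {1, 2, 3, 4, 5, 6, 7, 8, 9, 10}); total cost 2 + 6 + 3 = 11.
No covering selection has total cost below 11.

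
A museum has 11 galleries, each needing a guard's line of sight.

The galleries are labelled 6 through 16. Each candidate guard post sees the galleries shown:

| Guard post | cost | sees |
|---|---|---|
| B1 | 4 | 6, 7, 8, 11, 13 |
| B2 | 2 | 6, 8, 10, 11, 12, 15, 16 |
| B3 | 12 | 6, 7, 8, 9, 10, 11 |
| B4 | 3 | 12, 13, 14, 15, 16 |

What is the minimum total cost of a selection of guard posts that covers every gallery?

15

B3, B4 together cover every gallery (B3 ∪ B4 = {6, 7, 8, 9, 10, 11, 12, 13, 14, 15, 16}); total cost 12 + 3 = 15.
The greedy pick B2, B4, B1, B3 costs 21; no covering selection beats 15.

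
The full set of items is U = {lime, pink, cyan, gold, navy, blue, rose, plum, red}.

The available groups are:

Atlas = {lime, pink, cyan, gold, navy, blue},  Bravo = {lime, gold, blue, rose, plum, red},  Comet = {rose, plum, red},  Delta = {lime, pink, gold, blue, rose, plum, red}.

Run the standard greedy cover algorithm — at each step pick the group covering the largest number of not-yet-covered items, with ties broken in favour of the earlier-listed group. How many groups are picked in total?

2

Greedy: pick Delta (covers 7 new) → pick Atlas (covers 2 new). Total picks: 2.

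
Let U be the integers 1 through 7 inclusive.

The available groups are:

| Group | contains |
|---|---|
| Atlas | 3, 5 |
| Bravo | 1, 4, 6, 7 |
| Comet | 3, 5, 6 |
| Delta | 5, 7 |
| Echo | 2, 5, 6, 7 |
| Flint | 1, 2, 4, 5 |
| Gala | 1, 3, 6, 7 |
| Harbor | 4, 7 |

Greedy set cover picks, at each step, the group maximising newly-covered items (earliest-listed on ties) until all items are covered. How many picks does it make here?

Greedy: pick Bravo (covers 4 new) → pick Atlas (covers 2 new) → pick Echo (covers 1 new). Total picks: 3.
(The true minimum cover uses only 2 groups, so greedy is not optimal here.)

3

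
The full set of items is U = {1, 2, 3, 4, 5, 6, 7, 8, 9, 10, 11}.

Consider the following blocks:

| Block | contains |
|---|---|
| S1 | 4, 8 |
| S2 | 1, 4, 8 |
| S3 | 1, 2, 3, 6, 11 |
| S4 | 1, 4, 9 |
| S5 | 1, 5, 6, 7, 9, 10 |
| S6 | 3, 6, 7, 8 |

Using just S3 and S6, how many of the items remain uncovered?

Union of S3, S6 = {1, 2, 3, 6, 7, 8, 11}.
Not covered: 4, 5, 9, 10 — 4 items.

4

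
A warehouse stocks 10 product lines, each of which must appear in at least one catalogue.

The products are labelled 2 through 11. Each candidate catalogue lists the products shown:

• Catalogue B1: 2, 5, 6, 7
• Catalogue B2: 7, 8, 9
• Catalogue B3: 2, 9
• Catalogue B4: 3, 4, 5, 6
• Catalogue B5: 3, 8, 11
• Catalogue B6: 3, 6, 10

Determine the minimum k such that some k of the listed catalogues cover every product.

Take {B1, B3, B4, B5, B6}. Their union is {2, 3, 4, 5, 6, 7, 8, 9, 10, 11}, which is all 10 products.
No 4 of the 6 catalogues cover everything (all 15 combinations miss at least one product), so 5 is optimal.

5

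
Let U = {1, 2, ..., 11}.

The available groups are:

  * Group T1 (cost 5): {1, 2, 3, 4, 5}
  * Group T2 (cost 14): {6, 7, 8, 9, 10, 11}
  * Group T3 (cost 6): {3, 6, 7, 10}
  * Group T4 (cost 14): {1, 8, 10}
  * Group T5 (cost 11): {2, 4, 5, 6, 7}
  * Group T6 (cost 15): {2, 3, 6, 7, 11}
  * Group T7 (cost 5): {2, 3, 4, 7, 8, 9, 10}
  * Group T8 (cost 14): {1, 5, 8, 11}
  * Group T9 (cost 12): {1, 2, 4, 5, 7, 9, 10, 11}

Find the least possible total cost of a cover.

T1, T2 together cover every item (T1 ∪ T2 = {1, 2, 3, 4, 5, 6, 7, 8, 9, 10, 11}); total cost 5 + 14 = 19.
The greedy pick T7, T1, T3, T9 costs 28; no covering selection beats 19.

19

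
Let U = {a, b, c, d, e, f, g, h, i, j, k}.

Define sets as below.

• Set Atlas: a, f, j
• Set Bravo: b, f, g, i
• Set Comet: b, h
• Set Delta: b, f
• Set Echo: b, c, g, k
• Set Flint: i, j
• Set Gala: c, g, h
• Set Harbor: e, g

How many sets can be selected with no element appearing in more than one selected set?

3

Atlas, Comet, Harbor are pairwise disjoint (Atlas={a,f,j}; Comet={b,h}; Harbor={e,g}).
Every remaining set overlaps one of these, and no 4 of the listed sets are pairwise disjoint, so 3 is the maximum.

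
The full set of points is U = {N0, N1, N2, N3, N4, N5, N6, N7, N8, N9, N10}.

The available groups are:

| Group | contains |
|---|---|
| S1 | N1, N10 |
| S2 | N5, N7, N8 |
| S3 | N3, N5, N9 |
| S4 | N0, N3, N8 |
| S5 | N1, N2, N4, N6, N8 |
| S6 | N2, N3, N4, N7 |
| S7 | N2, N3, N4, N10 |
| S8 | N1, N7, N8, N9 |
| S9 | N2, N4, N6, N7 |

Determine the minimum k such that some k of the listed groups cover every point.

S1 and S3 and S4 and S9 together: S1 ∪ S3 ∪ S4 ∪ S9 = {N0, N1, N2, N3, N4, N5, N6, N7, N8, N9, N10} — every point is covered.
No 3 of the 9 groups cover everything (all 84 combinations miss at least one point), so 4 is optimal.

4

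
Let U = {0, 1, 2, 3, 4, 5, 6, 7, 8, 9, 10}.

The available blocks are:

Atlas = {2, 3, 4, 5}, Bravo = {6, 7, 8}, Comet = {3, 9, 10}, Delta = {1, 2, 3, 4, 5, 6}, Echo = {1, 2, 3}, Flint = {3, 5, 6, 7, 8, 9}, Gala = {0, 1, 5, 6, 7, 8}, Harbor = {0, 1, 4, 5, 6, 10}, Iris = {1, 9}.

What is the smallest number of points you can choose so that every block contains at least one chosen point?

3

H = {1, 3, 7} meets every block (each contains at least one member of H), and |H| = 3.
The blocks Atlas, Bravo, Iris are pairwise disjoint, so any hitting set needs a separate point for each — at least 3. Hence 3 is optimal.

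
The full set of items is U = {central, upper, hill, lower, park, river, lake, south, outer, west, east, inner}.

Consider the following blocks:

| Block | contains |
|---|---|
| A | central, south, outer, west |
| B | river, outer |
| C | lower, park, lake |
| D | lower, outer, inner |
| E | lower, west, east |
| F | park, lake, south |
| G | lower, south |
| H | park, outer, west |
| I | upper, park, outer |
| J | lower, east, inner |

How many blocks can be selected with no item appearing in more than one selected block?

B, E, F are pairwise disjoint (B={river,outer}; E={lower,west,east}; F={park,lake,south}).
Every remaining block overlaps one of these, and no 4 of the listed blocks are pairwise disjoint, so 3 is the maximum.

3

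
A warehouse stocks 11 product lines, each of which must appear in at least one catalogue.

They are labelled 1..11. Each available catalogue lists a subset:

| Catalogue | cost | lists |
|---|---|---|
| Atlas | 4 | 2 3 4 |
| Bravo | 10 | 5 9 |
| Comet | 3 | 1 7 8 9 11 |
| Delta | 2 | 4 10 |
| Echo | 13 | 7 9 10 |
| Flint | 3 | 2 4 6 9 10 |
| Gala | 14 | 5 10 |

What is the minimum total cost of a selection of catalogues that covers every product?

Atlas, Bravo, Comet, Flint together cover every product (Atlas ∪ Bravo ∪ Comet ∪ Flint = {1, 2, 3, 4, 5, 6, 7, 8, 9, 10, 11}); total cost 4 + 10 + 3 + 3 = 20.
No covering selection has total cost below 20.

20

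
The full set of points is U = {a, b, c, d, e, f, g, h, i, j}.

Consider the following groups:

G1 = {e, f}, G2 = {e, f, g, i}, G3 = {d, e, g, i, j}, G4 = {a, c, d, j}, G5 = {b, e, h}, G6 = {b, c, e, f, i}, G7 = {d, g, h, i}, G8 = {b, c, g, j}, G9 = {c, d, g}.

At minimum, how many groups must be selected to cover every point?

Take {G4, G6, G7}. Their union is {a, b, c, d, e, f, g, h, i, j}, which is all 10 points.
Only G4 contains a, so G4 is forced; the remaining 6 points need at least 2 more groups (each remaining group adds at most 4) — so at least 3 groups are needed, and 3 is optimal.

3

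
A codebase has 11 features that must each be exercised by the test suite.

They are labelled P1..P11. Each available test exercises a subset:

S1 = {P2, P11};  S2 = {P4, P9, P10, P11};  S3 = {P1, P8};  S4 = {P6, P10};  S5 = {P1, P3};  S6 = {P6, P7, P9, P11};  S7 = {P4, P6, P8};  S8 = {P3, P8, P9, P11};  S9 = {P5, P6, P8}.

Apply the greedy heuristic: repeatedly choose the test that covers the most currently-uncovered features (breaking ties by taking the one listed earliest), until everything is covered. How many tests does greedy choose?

5

Greedy: pick S2 (covers 4 new) → pick S9 (covers 3 new) → pick S5 (covers 2 new) → pick S1 (covers 1 new) → pick S6 (covers 1 new). Total picks: 5.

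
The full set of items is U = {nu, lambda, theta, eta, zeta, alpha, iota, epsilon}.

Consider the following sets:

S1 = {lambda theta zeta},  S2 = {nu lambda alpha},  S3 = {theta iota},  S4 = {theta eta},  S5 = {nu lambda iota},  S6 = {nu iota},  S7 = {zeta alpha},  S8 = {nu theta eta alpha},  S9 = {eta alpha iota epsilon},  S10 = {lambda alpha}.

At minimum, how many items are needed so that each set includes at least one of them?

3

H = {theta, alpha, iota} meets every set (each contains at least one member of H), and |H| = 3.
The sets S4, S6, S7 are pairwise disjoint, so any hitting set needs a separate item for each — at least 3. Hence 3 is optimal.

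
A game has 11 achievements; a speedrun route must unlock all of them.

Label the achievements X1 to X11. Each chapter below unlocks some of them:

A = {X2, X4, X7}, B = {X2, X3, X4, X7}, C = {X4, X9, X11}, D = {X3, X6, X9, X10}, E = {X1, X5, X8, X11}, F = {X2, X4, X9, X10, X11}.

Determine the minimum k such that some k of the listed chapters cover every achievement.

3

Take {A, D, E}. Their union is {X1, X2, X3, X4, X5, X6, X7, X8, X9, X10, X11}, which is all 11 achievements.
Each chapter has at most 5 achievements, and 2·5 = 10 < 11 — so at least 3 chapters are needed, and 3 is optimal.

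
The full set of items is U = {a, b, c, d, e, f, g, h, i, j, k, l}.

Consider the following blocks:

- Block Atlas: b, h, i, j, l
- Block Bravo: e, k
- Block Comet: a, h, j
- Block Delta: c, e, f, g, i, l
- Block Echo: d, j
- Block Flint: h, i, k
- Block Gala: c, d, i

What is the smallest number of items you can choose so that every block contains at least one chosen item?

3

Take T = {e, i, j}. Each listed block contains at least one of these, so T is a hitting set of size 3.
The blocks Bravo, Comet, Gala are pairwise disjoint, so any hitting set needs a separate item for each — at least 3. Hence 3 is optimal.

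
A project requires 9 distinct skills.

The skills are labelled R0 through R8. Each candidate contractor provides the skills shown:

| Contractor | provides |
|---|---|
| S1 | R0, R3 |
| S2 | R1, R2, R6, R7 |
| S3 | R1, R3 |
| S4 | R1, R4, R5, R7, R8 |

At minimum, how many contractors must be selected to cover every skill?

S1 and S2 and S4 together: S1 ∪ S2 ∪ S4 = {R0, R1, R2, R3, R4, R5, R6, R7, R8} — every skill is covered.
Only S1 contains R0, so S1 is forced; the remaining 7 skills need at least 2 more contractors (each remaining contractor adds at most 5) — so at least 3 contractors are needed, and 3 is optimal.

3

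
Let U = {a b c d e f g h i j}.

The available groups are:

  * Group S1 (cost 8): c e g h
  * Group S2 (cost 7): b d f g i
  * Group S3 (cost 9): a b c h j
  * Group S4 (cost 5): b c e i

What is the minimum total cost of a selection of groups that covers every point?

S2, S3, S4 together cover every point (S2 ∪ S3 ∪ S4 = {a, b, c, d, e, f, g, h, i, j}); total cost 7 + 9 + 5 = 21.
No covering selection has total cost below 21.

21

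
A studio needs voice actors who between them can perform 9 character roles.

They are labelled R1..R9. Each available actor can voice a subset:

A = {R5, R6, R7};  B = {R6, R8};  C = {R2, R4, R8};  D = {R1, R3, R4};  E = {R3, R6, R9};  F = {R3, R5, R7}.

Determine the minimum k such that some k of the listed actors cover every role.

A and C and D and E together: A ∪ C ∪ D ∪ E = {R1, R2, R3, R4, R5, R6, R7, R8, R9} — every role is covered.
No 3 of the 6 actors cover everything (all 20 combinations miss at least one role), so 4 is optimal.

4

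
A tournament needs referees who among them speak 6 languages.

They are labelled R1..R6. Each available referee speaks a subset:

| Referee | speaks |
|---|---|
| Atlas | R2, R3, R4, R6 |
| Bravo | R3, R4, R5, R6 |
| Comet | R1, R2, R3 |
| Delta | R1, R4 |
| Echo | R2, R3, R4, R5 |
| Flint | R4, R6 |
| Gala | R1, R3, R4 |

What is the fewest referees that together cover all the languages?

Bravo and Comet together: Bravo ∪ Comet = {R1, R2, R3, R4, R5, R6} — every language is covered.
No single referee has all 6 languages (the largest, Atlas, has 4), so 2 is optimal.

2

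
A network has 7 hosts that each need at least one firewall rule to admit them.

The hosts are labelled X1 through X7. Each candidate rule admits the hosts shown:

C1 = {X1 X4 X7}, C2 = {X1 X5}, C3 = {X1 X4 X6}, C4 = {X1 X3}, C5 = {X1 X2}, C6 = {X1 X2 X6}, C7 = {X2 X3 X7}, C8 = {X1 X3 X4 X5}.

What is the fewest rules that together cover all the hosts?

Take {C6, C7, C8}. Their union is {X1, X2, X3, X4, X5, X6, X7}, which is all 7 hosts.
No 2 of the 8 rules cover everything (all 28 combinations miss at least one host), so 3 is optimal.

3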